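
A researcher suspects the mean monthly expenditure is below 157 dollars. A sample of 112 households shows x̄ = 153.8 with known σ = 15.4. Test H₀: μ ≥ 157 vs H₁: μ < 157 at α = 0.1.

z = -2.199. Critical value: -1.28. Reject H₀.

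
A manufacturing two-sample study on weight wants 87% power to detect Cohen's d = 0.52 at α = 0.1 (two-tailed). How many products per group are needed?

z_{α/2} = 1.645, z_β = Φ⁻¹(0.87) = 1.126. For medium effect (d = 0.52): n per group = 2(z_{α/2} + z_β)²/d² = 2(1.645 + 1.126)²/0.52² = 56.8 → 57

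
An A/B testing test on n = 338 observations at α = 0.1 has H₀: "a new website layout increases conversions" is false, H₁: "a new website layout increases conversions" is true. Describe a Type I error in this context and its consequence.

Type I error: rejecting H₀ when it is true — concluding that a new website layout increases conversions when in fact it is not. Consequence: rolling out a layout that doesn't actually help — wasted engineering effort.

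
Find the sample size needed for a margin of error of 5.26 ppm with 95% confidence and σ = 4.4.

n = (z*σ/E)² = (1.96×4.4/5.26)² = 2.7 → n = 3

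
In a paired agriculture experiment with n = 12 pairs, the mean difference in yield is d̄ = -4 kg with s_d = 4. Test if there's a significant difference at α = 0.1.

t = d̄/(s_d/√n) = -4/(4/√12) = -3.464. df = 11, critical t = ±1.796. Reject H₀.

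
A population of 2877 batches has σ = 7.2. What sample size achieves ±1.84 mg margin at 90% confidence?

Without FPC: n₀ = (1.645×7.2/1.84)² = 41.434. With FPC: n = n₀N/(n₀+N-1) = 40.9 → n = 41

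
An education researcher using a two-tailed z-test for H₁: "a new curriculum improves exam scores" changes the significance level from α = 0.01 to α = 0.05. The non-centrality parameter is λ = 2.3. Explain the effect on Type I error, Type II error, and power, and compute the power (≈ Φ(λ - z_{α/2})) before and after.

Increasing α from 0.01 to 0.05:
• Type I error rate increases (α is the Type I rate by definition).
• Critical value moves from z_{α/2} = 2.576 to 1.96, so power = Φ(λ - z_{α/2}) goes from Φ(2.3 - 2.576) = 0.391 to Φ(2.3 - 1.96) = 0.633.
• Type II error rate β = 1 - power therefore decreases (0.609 → 0.367).
Appropriate when false negatives are costly — here, keeping the old curriculum when the new one would have helped students.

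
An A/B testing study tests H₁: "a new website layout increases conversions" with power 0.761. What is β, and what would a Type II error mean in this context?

β = 1 - power = 1 - 0.761 = 0.239. A Type II error is failing to reject H₀ when H₀ is false (false negative) — here, failing to conclude that a new website layout increases conversions when in fact it is true. Consequence: discarding a layout that would have improved conversions — lost revenue.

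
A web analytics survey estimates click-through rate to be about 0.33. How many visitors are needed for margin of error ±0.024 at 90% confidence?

n = z²p(1-p)/E² = 1.645²×0.33×0.67/0.024² = 1038.7 → n = 1039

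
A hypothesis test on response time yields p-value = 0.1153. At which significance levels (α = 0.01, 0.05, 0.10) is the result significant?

p = 0.1153. Not significant at any of the given levels.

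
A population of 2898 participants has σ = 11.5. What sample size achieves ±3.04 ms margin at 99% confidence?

Without FPC: n₀ = (2.576×11.5/3.04)² = 94.96. With FPC: n = n₀N/(n₀+N-1) = 92.0 → n = 92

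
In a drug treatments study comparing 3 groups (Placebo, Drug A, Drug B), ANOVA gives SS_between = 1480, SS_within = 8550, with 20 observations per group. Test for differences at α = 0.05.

df_between = 2, df_within = 57. F = MS_between/MS_within = 740.0/150.0 = 4.933. F_crit ≈ 3.159. Reject H₀. At least one mean differs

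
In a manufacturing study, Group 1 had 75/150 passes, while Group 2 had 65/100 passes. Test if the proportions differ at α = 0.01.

p̂₁ = 0.5, p̂₂ = 0.65, pooled p̂ = 0.56. z = -2.341. Critical: ±2.576. Fail to reject H₀.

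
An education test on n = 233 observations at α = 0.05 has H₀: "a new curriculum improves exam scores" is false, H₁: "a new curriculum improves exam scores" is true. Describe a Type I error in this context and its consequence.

Type I error: rejecting H₀ when it is true — concluding that a new curriculum improves exam scores when in fact it is not. Consequence: adopting a curriculum that gives no real benefit — disruption for nothing.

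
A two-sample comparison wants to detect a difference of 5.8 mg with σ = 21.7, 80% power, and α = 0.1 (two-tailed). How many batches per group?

n per group = 2(z_α/2 + z_β)²σ²/d² = 2×(1.645 + 0.84)²×21.7²/5.8² = 172.9 → n = 173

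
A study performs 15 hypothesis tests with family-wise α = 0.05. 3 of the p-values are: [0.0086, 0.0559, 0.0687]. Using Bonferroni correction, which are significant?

Bonferroni α = 0.05/15 = 0.00333. None of the given p-values are significant.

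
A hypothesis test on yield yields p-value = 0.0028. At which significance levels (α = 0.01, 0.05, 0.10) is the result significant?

p = 0.0028. Significant at: α = 0.01, 0.05, 0.1.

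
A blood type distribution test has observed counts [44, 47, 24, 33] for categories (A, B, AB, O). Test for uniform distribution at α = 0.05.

Expected = 37 each. χ² = Σ(O-E)²/E = 9.027. df = 3, critical value = 7.815. Reject H₀.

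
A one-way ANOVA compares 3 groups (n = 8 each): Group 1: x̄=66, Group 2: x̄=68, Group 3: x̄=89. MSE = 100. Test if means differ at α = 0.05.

Grand mean = 74.33. SS_between = 2597.33, MS_between = 1298.67. F = 12.987, F_crit ≈ 3.467. Reject H₀.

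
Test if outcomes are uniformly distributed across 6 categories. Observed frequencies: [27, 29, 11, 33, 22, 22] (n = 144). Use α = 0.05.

Expected = 24 each. χ² = Σ(O-E)²/E = 12.167. df = 5, critical value = 11.07. Reject H₀.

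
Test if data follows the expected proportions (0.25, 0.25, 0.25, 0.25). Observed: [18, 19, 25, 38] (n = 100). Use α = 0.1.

Expected: [25.0, 25.0, 25.0, 25.0]. χ² = 10.16. df = 3, critical = 6.251. Reject H₀.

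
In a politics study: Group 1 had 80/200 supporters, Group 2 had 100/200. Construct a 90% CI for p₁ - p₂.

p̂₁ = 0.4, p̂₂ = 0.5. Difference = -0.1. CI = (-0.181, -0.019)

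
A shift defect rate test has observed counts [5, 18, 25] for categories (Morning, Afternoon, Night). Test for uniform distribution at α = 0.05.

Expected = 16 each. χ² = Σ(O-E)²/E = 12.875. df = 2, critical value = 5.991. Reject H₀.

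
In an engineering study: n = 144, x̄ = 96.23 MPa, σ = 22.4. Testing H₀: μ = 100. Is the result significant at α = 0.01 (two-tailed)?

z = (96.23 - 100)/(22.4/√144) = -2.02. Since |z| ≤ 2.576, not significant at α = 0.01.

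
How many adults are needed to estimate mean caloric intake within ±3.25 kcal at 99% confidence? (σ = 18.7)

n = (z*σ/E)² = (2.576×18.7/3.25)² = 219.7 → n = 220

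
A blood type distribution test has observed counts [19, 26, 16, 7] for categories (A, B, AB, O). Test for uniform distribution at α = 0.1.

Expected = 17 each. χ² = Σ(O-E)²/E = 10.941. df = 3, critical value = 6.251. Reject H₀.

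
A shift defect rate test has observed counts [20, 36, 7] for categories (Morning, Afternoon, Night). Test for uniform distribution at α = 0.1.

Expected = 21 each. χ² = Σ(O-E)²/E = 20.095. df = 2, critical value = 4.605. Reject H₀.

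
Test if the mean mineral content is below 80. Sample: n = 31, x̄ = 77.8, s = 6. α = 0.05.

t = (77.8 - 80)/(6/√31) = -2.042, df = 30. Critical t = -1.697. Reject H₀.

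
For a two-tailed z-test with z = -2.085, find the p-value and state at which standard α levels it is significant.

p = 2·P(Z > |-2.085|) = 2·(1 - Φ(2.085)) ≈ 0.0371. Significant at α = 0.1; Significant at α = 0.05.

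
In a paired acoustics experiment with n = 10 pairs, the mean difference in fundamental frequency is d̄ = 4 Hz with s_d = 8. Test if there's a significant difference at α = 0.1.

t = d̄/(s_d/√n) = 4/(8/√10) = 1.581. df = 9, critical t = ±1.833. Fail to reject H₀.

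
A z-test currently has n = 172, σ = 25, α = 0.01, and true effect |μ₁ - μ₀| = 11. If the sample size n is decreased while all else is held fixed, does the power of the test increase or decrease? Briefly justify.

Power decreases: a smaller n inflates the standard error σ/√n, pulling the sampling distribution under H₁ back toward the critical value.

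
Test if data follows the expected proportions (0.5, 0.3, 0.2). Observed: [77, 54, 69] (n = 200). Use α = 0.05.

Expected: [100.0, 60.0, 40.0]. χ² = 26.915. df = 2, critical = 5.991. Reject H₀.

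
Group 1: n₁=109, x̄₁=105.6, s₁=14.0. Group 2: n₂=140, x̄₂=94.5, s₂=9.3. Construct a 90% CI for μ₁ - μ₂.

Difference = 11.1. SE = √(14.0²/109 + 9.3²/140) = 1.554. CI = (8.54, 13.66)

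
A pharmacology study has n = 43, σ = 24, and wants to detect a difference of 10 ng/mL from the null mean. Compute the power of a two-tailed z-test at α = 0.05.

SE = σ/√n = 24/√43 = 3.66. Non-centrality λ = d/SE = 10/3.66 = 2.732. Power ≈ Φ(λ - z_{α/2}) = Φ(2.732 - 1.96) = Φ(0.772) = 0.78.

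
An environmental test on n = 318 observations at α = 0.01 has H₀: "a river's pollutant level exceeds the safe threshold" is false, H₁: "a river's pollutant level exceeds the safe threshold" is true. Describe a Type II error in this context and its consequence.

Type II error: failing to reject H₀ when it is false — concluding that a river's pollutant level exceeds the safe threshold is not supported when in fact it is. Consequence: allowing unsafe pollution to continue.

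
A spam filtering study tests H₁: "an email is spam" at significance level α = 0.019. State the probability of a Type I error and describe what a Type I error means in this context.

P(Type I error) = α = 0.019. A Type I error is rejecting H₀ when H₀ is actually true (false positive) — here, concluding that an email is spam when in fact this is not the case. Consequence: a legitimate email is sent to the spam folder and the user misses it.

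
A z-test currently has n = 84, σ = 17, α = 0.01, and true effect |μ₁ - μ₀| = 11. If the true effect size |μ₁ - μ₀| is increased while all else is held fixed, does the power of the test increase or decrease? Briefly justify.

Power increases: a larger true effect increases the non-centrality λ = |μ₁ - μ₀|/(σ/√n).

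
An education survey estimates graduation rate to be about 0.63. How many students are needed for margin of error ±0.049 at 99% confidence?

n = z²p(1-p)/E² = 2.576²×0.63×0.37/0.049² = 644.2 → n = 645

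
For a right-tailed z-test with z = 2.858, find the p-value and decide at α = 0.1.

p = P(Z > 2.858) = 1 - Φ(2.858) ≈ 0.0021. Since p < 0.1, reject H₀ (significant) at α = 0.1.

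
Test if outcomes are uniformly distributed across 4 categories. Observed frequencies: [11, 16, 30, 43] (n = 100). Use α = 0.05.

Expected = 25 each. χ² = Σ(O-E)²/E = 25.04. df = 3, critical value = 7.815. Reject H₀.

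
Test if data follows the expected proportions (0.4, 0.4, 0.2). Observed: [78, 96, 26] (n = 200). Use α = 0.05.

Expected: [80.0, 80.0, 40.0]. χ² = 8.15. df = 2, critical = 5.991. Reject H₀.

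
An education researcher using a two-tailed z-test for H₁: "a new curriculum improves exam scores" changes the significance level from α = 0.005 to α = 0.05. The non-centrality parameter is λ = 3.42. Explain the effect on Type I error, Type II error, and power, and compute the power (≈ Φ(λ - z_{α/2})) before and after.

Increasing α from 0.005 to 0.05:
• Type I error rate increases (α is the Type I rate by definition).
• Critical value moves from z_{α/2} = 2.807 to 1.96, so power = Φ(λ - z_{α/2}) goes from Φ(3.42 - 2.807) = 0.73 to Φ(3.42 - 1.96) = 0.928.
• Type II error rate β = 1 - power therefore decreases (0.27 → 0.072).
Appropriate when false negatives are costly — here, keeping the old curriculum when the new one would have helped students.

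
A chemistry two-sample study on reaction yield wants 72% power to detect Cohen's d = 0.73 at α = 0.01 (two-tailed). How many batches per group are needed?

z_{α/2} = 2.576, z_β = Φ⁻¹(0.72) = 0.583. For medium effect (d = 0.73): n per group = 2(z_{α/2} + z_β)²/d² = 2(2.576 + 0.583)²/0.73² = 37.5 → 38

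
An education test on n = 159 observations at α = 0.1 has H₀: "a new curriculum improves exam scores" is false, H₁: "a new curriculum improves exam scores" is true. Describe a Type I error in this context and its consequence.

Type I error: rejecting H₀ when it is true — concluding that a new curriculum improves exam scores when in fact it is not. Consequence: adopting a curriculum that gives no real benefit — disruption for nothing.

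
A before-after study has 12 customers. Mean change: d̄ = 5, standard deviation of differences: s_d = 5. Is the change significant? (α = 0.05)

t = d̄/(s_d/√n) = 5/(5/√12) = 3.464. df = 11, critical t = ±2.201. Reject H₀.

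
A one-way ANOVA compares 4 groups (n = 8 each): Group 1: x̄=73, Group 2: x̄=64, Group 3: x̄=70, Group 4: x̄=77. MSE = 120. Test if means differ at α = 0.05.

Grand mean = 71.0. SS_between = 720.0, MS_between = 240.0. F = 2.0, F_crit ≈ 2.947. Fail to reject H₀.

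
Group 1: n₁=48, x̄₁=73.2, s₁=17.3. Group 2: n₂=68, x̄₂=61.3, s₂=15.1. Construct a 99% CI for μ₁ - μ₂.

Difference = 11.9. SE = √(17.3²/48 + 15.1²/68) = 3.096. CI = (3.92, 19.88)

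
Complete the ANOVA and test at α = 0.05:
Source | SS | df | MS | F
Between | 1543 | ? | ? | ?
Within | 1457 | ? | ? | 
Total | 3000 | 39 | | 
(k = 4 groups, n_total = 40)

df_between = 3, df_within = 36. MS_between = 514.33, MS_within = 40.47. F = 12.708, F_crit ≈ 2.866. Reject H₀.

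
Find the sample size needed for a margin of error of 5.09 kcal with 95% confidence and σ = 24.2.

n = (z*σ/E)² = (1.96×24.2/5.09)² = 86.8 → n = 87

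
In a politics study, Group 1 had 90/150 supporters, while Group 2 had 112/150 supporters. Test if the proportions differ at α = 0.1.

p̂₁ = 0.6, p̂₂ = 0.747, pooled p̂ = 0.673. z = -2.708. Critical: ±1.645. Reject H₀.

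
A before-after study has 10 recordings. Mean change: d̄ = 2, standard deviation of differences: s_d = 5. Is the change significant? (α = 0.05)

t = d̄/(s_d/√n) = 2/(5/√10) = 1.265. df = 9, critical t = ±2.262. Fail to reject H₀.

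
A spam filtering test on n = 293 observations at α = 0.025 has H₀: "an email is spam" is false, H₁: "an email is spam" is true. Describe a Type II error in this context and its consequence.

Type II error: failing to reject H₀ when it is false — concluding that an email is spam is not supported when in fact it is. Consequence: a spam email lands in the inbox.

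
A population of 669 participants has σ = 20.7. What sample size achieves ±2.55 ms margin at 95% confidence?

Without FPC: n₀ = (1.96×20.7/2.55)² = 253.147. With FPC: n = n₀N/(n₀+N-1) = 183.9 → n = 184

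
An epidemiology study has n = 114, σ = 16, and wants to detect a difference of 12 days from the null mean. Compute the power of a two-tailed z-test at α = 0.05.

SE = σ/√n = 16/√114 = 1.499. Non-centrality λ = d/SE = 12/1.499 = 8.008. Power ≈ Φ(λ - z_{α/2}) = Φ(8.008 - 1.96) = Φ(6.048) = 1.0.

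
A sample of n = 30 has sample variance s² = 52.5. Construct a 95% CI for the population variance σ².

df = 29. χ²_{0.025} = 45.722, χ²_{0.975} = 16.047. CI for σ² = ((n-1)s²/χ²_{α/2}, (n-1)s²/χ²_{1-α/2}) = (29·52.5/45.722, 29·52.5/16.047) = (33.3, 94.88)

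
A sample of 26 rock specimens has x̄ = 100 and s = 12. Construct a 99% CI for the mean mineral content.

CI = x̄ ± t*(s/√n) = 100 ± 2.787(12/√26) = (93.44, 106.56)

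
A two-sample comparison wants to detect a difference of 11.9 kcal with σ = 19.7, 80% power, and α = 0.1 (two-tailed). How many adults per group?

n per group = 2(z_α/2 + z_β)²σ²/d² = 2×(1.645 + 0.84)²×19.7²/11.9² = 33.8 → n = 34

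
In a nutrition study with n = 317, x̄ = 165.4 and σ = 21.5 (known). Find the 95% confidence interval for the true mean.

CI = x̄ ± z*(σ/√n) = 165.4 ± 1.96(21.5/√317) = 165.4 ± 2.37 = (163.03, 167.77)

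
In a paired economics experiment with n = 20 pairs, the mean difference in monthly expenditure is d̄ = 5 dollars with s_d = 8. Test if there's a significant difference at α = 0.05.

t = d̄/(s_d/√n) = 5/(8/√20) = 2.795. df = 19, critical t = ±2.093. Reject H₀.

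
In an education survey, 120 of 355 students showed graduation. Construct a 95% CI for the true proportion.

p̂ = 0.338. CI = p̂ ± z*√(p̂(1-p̂)/n) = (0.289, 0.387)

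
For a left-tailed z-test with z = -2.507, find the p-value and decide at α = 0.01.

p = P(Z < -2.507) = Φ(-2.507) ≈ 0.0061. Since p < 0.01, reject H₀ (significant) at α = 0.01.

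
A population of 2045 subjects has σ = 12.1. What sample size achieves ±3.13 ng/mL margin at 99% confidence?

Without FPC: n₀ = (2.576×12.1/3.13)² = 99.169. With FPC: n = n₀N/(n₀+N-1) = 94.6 → n = 95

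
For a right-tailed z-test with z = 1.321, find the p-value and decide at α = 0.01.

p = P(Z > 1.321) = 1 - Φ(1.321) ≈ 0.0933. Since p ≥ 0.01, fail to reject H₀ (not significant) at α = 0.01.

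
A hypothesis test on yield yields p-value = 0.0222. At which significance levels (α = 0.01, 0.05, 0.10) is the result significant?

p = 0.0222. Significant at: α = 0.05, 0.1.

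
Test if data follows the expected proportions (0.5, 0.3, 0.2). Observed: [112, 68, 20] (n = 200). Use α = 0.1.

Expected: [100.0, 60.0, 40.0]. χ² = 12.507. df = 2, critical = 4.605. Reject H₀.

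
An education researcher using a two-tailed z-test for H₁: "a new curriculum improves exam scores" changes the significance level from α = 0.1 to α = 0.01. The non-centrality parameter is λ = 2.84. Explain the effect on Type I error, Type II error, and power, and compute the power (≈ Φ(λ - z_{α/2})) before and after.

Decreasing α from 0.1 to 0.01:
• Type I error rate decreases (α is the Type I rate by definition).
• Critical value moves from z_{α/2} = 1.645 to 2.576, so power = Φ(λ - z_{α/2}) goes from Φ(2.84 - 1.645) = 0.884 to Φ(2.84 - 2.576) = 0.604.
• Type II error rate β = 1 - power therefore increases (0.116 → 0.396).
Appropriate when false positives are costly — here, adopting a curriculum that gives no real benefit — disruption for nothing.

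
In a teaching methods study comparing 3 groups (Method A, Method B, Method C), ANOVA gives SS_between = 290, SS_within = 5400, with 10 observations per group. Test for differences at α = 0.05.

df_between = 2, df_within = 27. F = MS_between/MS_within = 145.0/200.0 = 0.725. F_crit ≈ 3.354. Fail to reject H₀.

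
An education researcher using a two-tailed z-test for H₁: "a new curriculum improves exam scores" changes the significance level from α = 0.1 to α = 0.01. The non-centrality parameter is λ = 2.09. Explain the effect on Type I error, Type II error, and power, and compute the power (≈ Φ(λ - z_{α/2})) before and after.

Decreasing α from 0.1 to 0.01:
• Type I error rate decreases (α is the Type I rate by definition).
• Critical value moves from z_{α/2} = 1.645 to 2.576, so power = Φ(λ - z_{α/2}) goes from Φ(2.09 - 1.645) = 0.672 to Φ(2.09 - 2.576) = 0.313.
• Type II error rate β = 1 - power therefore increases (0.328 → 0.687).
Appropriate when false positives are costly — here, adopting a curriculum that gives no real benefit — disruption for nothing.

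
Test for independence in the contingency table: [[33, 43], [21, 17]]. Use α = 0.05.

χ² = 1.425. df = 1, critical = 3.841. Fail to reject H₀. No evidence of dependence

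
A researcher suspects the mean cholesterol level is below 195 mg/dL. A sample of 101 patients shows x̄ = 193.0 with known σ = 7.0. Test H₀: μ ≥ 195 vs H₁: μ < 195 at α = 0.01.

z = -2.871. Critical value: -2.33. Reject H₀.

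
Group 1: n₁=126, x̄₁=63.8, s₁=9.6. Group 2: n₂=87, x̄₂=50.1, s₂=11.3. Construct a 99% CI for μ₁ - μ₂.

Difference = 13.7. SE = √(9.6²/126 + 11.3²/87) = 1.483. CI = (9.88, 17.52)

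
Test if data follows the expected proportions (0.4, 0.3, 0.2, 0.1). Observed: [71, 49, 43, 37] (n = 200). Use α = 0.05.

Expected: [80.0, 60.0, 40.0, 20.0]. χ² = 17.704. df = 3, critical = 7.815. Reject H₀.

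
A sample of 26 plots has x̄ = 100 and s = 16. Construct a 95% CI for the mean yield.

CI = x̄ ± t*(s/√n) = 100 ± 2.06(16/√26) = (93.54, 106.46)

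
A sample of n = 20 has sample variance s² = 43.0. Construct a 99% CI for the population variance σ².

df = 19. χ²_{0.005} = 38.582, χ²_{0.995} = 6.844. CI for σ² = ((n-1)s²/χ²_{α/2}, (n-1)s²/χ²_{1-α/2}) = (19·43.0/38.582, 19·43.0/6.844) = (21.18, 119.37)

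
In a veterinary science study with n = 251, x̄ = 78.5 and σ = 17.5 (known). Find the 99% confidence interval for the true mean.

CI = x̄ ± z*(σ/√n) = 78.5 ± 2.576(17.5/√251) = 78.5 ± 2.85 = (75.65, 81.35)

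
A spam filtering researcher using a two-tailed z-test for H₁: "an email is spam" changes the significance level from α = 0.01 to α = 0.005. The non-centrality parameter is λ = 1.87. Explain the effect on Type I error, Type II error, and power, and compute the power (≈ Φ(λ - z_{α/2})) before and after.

Decreasing α from 0.01 to 0.005:
• Type I error rate decreases (α is the Type I rate by definition).
• Critical value moves from z_{α/2} = 2.576 to 2.807, so power = Φ(λ - z_{α/2}) goes from Φ(1.87 - 2.576) = 0.24 to Φ(1.87 - 2.807) = 0.174.
• Type II error rate β = 1 - power therefore increases (0.76 → 0.826).
Appropriate when false positives are costly — here, a legitimate email is sent to the spam folder and the user misses it.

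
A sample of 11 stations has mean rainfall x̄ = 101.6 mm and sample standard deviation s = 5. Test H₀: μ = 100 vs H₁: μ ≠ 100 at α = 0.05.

t = (x̄ - μ₀)/(s/√n) = (101.6 - 100)/(5/√11) = 1.061. df = 10, critical t = ±2.228. Fail to reject H₀.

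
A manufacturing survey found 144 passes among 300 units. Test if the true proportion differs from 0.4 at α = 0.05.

p̂ = 0.48, p₀ = 0.4. z = (p̂ - p₀)/√(p₀(1-p₀)/n) = 2.828. Critical: ±1.96. Reject H₀.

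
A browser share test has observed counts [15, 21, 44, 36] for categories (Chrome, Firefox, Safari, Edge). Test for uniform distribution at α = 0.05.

Expected = 29 each. χ² = Σ(O-E)²/E = 18.414. df = 3, critical value = 7.815. Reject H₀.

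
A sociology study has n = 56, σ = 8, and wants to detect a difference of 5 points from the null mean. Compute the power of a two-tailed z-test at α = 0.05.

SE = σ/√n = 8/√56 = 1.069. Non-centrality λ = d/SE = 5/1.069 = 4.677. Power ≈ Φ(λ - z_{α/2}) = Φ(4.677 - 1.96) = Φ(2.717) = 0.997.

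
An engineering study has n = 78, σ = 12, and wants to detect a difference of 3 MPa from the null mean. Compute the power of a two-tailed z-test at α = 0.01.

SE = σ/√n = 12/√78 = 1.359. Non-centrality λ = d/SE = 3/1.359 = 2.208. Power ≈ Φ(λ - z_{α/2}) = Φ(2.208 - 2.576) = Φ(-0.368) = 0.356.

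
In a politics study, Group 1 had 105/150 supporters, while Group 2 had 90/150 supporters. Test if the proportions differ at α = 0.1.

p̂₁ = 0.7, p̂₂ = 0.6, pooled p̂ = 0.65. z = 1.816. Critical: ±1.645. Reject H₀.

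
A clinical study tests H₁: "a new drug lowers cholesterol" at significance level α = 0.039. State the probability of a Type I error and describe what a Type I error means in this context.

P(Type I error) = α = 0.039. A Type I error is rejecting H₀ when H₀ is actually true (false positive) — here, concluding that a new drug lowers cholesterol when in fact this is not the case. Consequence: approving an ineffective drug — patients take a useless medication and may skip effective alternatives.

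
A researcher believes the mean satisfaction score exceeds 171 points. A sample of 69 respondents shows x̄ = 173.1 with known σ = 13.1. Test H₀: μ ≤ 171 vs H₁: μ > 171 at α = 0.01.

z = 1.332. Critical value: 2.33. Fail to reject H₀.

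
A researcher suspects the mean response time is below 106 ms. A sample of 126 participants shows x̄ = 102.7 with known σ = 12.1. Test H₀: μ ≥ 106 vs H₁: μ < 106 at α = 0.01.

z = -3.061. Critical value: -2.33. Reject H₀.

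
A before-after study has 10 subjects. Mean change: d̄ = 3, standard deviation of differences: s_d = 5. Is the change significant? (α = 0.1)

t = d̄/(s_d/√n) = 3/(5/√10) = 1.897. df = 9, critical t = ±1.833. Reject H₀.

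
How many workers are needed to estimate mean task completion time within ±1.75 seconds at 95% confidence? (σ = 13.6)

n = (z*σ/E)² = (1.96×13.6/1.75)² = 232.01 → n = 233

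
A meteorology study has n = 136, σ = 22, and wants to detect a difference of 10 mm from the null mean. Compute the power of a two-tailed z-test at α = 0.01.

SE = σ/√n = 22/√136 = 1.886. Non-centrality λ = d/SE = 10/1.886 = 5.301. Power ≈ Φ(λ - z_{α/2}) = Φ(5.301 - 2.576) = Φ(2.725) = 0.997.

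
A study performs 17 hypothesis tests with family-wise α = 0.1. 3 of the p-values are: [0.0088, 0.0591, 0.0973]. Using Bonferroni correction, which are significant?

Bonferroni α = 0.1/17 = 0.00588. None of the given p-values are significant.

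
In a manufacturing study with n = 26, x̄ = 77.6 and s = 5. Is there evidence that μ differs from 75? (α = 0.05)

t = (x̄ - μ₀)/(s/√n) = (77.6 - 75)/(5/√26) = 2.651. df = 25, critical t = ±2.06. Reject H₀.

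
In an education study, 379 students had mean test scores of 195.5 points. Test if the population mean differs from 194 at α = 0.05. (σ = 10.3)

z = (x̄ - μ₀)/(σ/√n) = (195.5 - 194)/(10.3/√379) = 2.835. Critical value: ±1.96. Since |2.835| > 1.96, Reject H₀.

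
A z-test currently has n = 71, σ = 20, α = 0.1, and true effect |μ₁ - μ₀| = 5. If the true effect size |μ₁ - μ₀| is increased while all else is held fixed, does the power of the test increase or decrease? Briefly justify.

Power increases: a larger true effect increases the non-centrality λ = |μ₁ - μ₀|/(σ/√n).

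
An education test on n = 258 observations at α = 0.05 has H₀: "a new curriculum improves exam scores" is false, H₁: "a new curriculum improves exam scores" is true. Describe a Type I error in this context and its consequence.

Type I error: rejecting H₀ when it is true — concluding that a new curriculum improves exam scores when in fact it is not. Consequence: adopting a curriculum that gives no real benefit — disruption for nothing.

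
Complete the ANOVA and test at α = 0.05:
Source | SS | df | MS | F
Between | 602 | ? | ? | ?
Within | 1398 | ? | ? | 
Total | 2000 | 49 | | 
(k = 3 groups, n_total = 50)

df_between = 2, df_within = 47. MS_between = 301.0, MS_within = 29.74. F = 10.119, F_crit ≈ 3.195. Reject H₀.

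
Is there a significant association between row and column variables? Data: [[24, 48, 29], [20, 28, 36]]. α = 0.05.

χ² = 4.86. df = 2, critical = 5.991. Fail to reject H₀. No evidence of dependence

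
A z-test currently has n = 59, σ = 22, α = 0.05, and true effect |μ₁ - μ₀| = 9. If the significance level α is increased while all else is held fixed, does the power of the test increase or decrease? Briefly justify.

Power increases: a larger α lowers the critical value, so more of the H₁ sampling distribution falls in the rejection region.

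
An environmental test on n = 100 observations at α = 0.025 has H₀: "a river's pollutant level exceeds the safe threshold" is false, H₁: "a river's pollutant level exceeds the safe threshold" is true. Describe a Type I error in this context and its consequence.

Type I error: rejecting H₀ when it is true — concluding that a river's pollutant level exceeds the safe threshold when in fact it is not. Consequence: shutting down a compliant factory unnecessarily.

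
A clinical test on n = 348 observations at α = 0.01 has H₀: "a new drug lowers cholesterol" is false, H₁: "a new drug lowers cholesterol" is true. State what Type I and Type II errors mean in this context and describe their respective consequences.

Type I (false positive): concluding that a new drug lowers cholesterol when it is not — approving an ineffective drug — patients take a useless medication and may skip effective alternatives. Type II (false negative): failing to conclude that a new drug lowers cholesterol when it is — shelving an effective drug — patients miss out on a treatment that would have helped. Which is costlier depends on domain priorities and is a judgement call rather than a statistical fact.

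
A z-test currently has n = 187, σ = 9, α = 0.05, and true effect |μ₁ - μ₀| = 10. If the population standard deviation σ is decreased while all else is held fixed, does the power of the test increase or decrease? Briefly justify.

Power increases: a smaller σ shrinks the standard error σ/√n, moving the sampling distribution under H₁ further from the critical value.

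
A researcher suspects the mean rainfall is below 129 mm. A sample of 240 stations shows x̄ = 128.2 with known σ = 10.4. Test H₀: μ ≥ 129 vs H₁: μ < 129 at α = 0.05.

z = -1.192. Critical value: -1.645. Fail to reject H₀.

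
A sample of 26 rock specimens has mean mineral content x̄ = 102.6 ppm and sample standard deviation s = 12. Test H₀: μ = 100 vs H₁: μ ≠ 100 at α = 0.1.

t = (x̄ - μ₀)/(s/√n) = (102.6 - 100)/(12/√26) = 1.105. df = 25, critical t = ±1.708. Fail to reject H₀.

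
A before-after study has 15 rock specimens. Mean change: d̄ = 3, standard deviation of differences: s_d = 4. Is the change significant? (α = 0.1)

t = d̄/(s_d/√n) = 3/(4/√15) = 2.905. df = 14, critical t = ±1.761. Reject H₀.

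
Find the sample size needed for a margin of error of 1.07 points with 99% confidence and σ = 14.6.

n = (z*σ/E)² = (2.576×14.6/1.07)² = 1235.5 → n = 1236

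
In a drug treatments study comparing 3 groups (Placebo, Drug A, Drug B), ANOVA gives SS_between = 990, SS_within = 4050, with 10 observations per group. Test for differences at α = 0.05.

df_between = 2, df_within = 27. F = MS_between/MS_within = 495.0/150.0 = 3.3. F_crit ≈ 3.354. Fail to reject H₀.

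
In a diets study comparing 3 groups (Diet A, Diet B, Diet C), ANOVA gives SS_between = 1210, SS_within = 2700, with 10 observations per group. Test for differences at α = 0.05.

df_between = 2, df_within = 27. F = MS_between/MS_within = 605.0/100.0 = 6.05. F_crit ≈ 3.354. Reject H₀. At least one mean differs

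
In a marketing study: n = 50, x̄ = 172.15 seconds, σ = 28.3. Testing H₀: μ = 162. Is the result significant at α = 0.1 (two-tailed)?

z = (172.15 - 162)/(28.3/√50) = 2.536. Since |z| > 1.645, significant at α = 0.1.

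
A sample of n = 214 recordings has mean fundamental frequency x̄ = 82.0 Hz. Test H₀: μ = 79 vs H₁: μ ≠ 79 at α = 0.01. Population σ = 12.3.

z = (x̄ - μ₀)/(σ/√n) = (82.0 - 79)/(12.3/√214) = 3.568. Critical value: ±2.576. Since |3.568| > 2.576, Reject H₀.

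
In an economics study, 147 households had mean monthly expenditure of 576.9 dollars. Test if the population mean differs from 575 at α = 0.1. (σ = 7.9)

z = (x̄ - μ₀)/(σ/√n) = (576.9 - 575)/(7.9/√147) = 2.916. Critical value: ±1.645. Since |2.916| > 1.645, Reject H₀.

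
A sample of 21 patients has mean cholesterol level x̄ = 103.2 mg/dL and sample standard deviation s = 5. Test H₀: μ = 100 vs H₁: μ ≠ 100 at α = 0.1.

t = (x̄ - μ₀)/(s/√n) = (103.2 - 100)/(5/√21) = 2.933. df = 20, critical t = ±1.725. Reject H₀.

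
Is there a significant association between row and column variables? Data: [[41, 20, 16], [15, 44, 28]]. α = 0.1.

χ² = 23.823. df = 2, critical = 4.605. Reject H₀. Variables are dependent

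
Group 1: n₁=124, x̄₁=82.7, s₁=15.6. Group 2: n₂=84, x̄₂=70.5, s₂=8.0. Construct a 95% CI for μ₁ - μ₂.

Difference = 12.2. SE = √(15.6²/124 + 8.0²/84) = 1.651. CI = (8.96, 15.44)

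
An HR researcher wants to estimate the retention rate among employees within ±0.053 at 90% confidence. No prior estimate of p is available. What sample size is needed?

Conservative approach: use p = 0.5 (maximizes p(1-p) = 0.25). n = z²(0.25)/E² = 1.645²×0.25/0.053² = 240.8 → n = 241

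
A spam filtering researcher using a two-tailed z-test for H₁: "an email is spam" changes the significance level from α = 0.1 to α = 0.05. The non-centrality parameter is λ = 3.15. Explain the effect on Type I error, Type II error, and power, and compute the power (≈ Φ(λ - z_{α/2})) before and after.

Decreasing α from 0.1 to 0.05:
• Type I error rate decreases (α is the Type I rate by definition).
• Critical value moves from z_{α/2} = 1.645 to 1.96, so power = Φ(λ - z_{α/2}) goes from Φ(3.15 - 1.645) = 0.934 to Φ(3.15 - 1.96) = 0.883.
• Type II error rate β = 1 - power therefore increases (0.066 → 0.117).
Appropriate when false positives are costly — here, a legitimate email is sent to the spam folder and the user misses it.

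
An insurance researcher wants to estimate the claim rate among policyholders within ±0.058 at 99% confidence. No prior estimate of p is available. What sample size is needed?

Conservative approach: use p = 0.5 (maximizes p(1-p) = 0.25). n = z²(0.25)/E² = 2.576²×0.25/0.058² = 493.1 → n = 494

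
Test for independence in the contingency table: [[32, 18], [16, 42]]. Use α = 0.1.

χ² = 14.42. df = 1, critical = 2.706. Reject H₀. Variables are dependent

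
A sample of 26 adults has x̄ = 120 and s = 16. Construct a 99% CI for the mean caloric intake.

CI = x̄ ± t*(s/√n) = 120 ± 2.787(16/√26) = (111.25, 128.75)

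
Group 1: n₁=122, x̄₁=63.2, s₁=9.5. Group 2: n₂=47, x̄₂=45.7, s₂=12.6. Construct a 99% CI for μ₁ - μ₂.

Difference = 17.5. SE = √(9.5²/122 + 12.6²/47) = 2.029. CI = (12.27, 22.73)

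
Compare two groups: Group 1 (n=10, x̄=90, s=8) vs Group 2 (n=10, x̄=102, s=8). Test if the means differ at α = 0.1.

Pooled sp = 8.0. t = -3.354, df = 18. Critical t = ±1.734. Reject H₀.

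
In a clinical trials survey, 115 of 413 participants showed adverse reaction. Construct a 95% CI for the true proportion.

p̂ = 0.278. CI = p̂ ± z*√(p̂(1-p̂)/n) = (0.235, 0.322)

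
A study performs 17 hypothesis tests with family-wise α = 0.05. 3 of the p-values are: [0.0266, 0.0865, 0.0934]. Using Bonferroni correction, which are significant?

Bonferroni α = 0.05/17 = 0.00294. None of the given p-values are significant.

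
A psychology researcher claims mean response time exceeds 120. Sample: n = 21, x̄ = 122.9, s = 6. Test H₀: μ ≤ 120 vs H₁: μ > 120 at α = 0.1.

t = (122.9 - 120)/(6/√21) = 2.215, df = 20. Critical t = 1.325. Reject H₀.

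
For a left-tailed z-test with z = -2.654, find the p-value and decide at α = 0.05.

p = P(Z < -2.654) = Φ(-2.654) ≈ 0.004. Since p < 0.05, reject H₀ (significant) at α = 0.05.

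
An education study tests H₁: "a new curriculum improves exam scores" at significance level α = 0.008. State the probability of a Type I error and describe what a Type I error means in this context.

P(Type I error) = α = 0.008. A Type I error is rejecting H₀ when H₀ is actually true (false positive) — here, concluding that a new curriculum improves exam scores when in fact this is not the case. Consequence: adopting a curriculum that gives no real benefit — disruption for nothing.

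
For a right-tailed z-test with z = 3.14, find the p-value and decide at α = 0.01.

p = P(Z > 3.14) = 1 - Φ(3.14) ≈ 0.0008. Since p < 0.01, reject H₀ (significant) at α = 0.01.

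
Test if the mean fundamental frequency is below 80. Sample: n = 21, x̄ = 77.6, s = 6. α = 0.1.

t = (77.6 - 80)/(6/√21) = -1.833, df = 20. Critical t = -1.325. Reject H₀.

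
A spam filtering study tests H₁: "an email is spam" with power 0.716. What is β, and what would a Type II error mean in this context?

β = 1 - power = 1 - 0.716 = 0.284. A Type II error is failing to reject H₀ when H₀ is false (false negative) — here, failing to conclude that an email is spam when in fact it is true. Consequence: a spam email lands in the inbox.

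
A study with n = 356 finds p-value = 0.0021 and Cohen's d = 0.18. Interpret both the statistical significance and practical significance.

Statistically significant (p = 0.0021 < 0.05). Cohen's d = 0.18 indicates a very small effect size. Both statistical and practical significance should be considered.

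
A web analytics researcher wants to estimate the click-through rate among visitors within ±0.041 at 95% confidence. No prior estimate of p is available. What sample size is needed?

Conservative approach: use p = 0.5 (maximizes p(1-p) = 0.25). n = z²(0.25)/E² = 1.96²×0.25/0.041² = 571.3 → n = 572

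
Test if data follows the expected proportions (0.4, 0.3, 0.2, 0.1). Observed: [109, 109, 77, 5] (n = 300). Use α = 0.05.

Expected: [120.0, 90.0, 60.0, 30.0]. χ² = 30.669. df = 3, critical = 7.815. Reject H₀.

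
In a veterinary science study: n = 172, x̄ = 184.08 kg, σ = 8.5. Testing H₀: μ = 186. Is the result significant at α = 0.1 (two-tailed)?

z = (184.08 - 186)/(8.5/√172) = -2.962. Since |z| > 1.645, significant at α = 0.1.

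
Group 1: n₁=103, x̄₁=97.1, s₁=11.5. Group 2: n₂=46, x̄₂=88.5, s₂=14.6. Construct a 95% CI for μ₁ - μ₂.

Difference = 8.6. SE = √(11.5²/103 + 14.6²/46) = 2.433. CI = (3.83, 13.37)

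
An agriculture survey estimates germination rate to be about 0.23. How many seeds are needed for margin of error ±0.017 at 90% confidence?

n = z²p(1-p)/E² = 1.645²×0.23×0.77/0.017² = 1658.3 → n = 1659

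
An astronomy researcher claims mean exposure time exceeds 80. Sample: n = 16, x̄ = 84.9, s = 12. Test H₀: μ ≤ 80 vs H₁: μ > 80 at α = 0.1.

t = (84.9 - 80)/(12/√16) = 1.633, df = 15. Critical t = 1.341. Reject H₀.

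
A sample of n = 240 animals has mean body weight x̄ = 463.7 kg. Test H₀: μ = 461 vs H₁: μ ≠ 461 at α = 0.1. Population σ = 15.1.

z = (x̄ - μ₀)/(σ/√n) = (463.7 - 461)/(15.1/√240) = 2.77. Critical value: ±1.645. Since |2.77| > 1.645, Reject H₀.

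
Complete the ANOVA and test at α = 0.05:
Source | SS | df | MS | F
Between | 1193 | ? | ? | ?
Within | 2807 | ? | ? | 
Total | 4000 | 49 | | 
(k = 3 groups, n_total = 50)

df_between = 2, df_within = 47. MS_between = 596.5, MS_within = 59.72. F = 9.988, F_crit ≈ 3.195. Reject H₀.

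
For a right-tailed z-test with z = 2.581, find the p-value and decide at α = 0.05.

p = P(Z > 2.581) = 1 - Φ(2.581) ≈ 0.0049. Since p < 0.05, reject H₀ (significant) at α = 0.05.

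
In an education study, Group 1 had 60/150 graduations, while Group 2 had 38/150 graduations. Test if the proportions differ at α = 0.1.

p̂₁ = 0.4, p̂₂ = 0.253, pooled p̂ = 0.327. z = 2.708. Critical: ±1.645. Reject H₀.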